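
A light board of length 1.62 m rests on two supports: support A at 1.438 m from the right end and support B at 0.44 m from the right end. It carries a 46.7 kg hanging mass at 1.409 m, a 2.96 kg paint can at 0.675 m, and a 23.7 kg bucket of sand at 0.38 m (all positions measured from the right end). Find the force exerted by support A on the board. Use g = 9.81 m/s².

R_A ≈ 438 N

About support B:
Hanging mass: 46.7 × 9.81 = 458.1 N down at 1.409 m → arm 0.969 m, τ = 458.1 × 0.969 = 443.9 N·m counterclockwise.
Paint can: 2.96 × 9.81 = 29.04 N down at 0.675 m → arm 0.235 m, τ = 29.04 × 0.235 = 6.824 N·m counterclockwise.
Bucket of sand: 23.7 × 9.81 = 232.5 N down at 0.38 m → arm 0.06 m, τ = 232.5 × 0.06 = 13.95 N·m clockwise.
Net load moment about support B = 436.8 N·m counterclockwise.
Reaction R at support A is upward at 1.438 m, arm 0.998 m → moment R × 0.998 clockwise.
Στ = 0 ⇒ R × 0.998 = 436.8 ⇒ R = 438 N.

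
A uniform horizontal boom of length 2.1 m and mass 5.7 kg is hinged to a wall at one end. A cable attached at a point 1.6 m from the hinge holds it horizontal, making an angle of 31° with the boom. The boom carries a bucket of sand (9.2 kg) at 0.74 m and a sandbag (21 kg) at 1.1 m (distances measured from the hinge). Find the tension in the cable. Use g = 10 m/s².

Choose the hinge as the axis so the unknown hinge reaction has zero arm there.
Beam weight: 5.7 × 10 = 57 N down at 1.05 m → arm 1.05 m, τ = 57 × 1.05 = 59.85 N·m clockwise.
Bucket of sand: 9.2 × 10 = 92 N down at 0.74 m → arm 0.74 m, τ = 92 × 0.74 = 68.08 N·m clockwise.
Sandbag: 21 × 10 = 210 N down at 1.1 m → arm 1.1 m, τ = 210 × 1.1 = 231 N·m clockwise.
Total clockwise load moment = 358.9 N·m.
The cable tension T acts at 1.6 m; only its component perpendicular to the boom, T sinθ, produces torque. sin 31° = 0.515.
Setting net torque to zero: T × 1.6 × 0.515 = 358.9 → T = 358.9 / 0.824 = 436 N.

T ≈ 436 N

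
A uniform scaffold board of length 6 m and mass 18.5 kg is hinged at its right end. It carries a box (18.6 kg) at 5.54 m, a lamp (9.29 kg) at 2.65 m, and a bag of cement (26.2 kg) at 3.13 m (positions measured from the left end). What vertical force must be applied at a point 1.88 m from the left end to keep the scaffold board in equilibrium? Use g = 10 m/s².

Sum moments about the right end (the unknown pivot reaction has zero arm there).
Beam weight: 18.5 × 10 = 185 N down at 3 m → arm 3 m, τ = 185 × 3 = 555 N·m counterclockwise.
Box: 18.6 × 10 = 186 N down at 5.54 m → arm 0.46 m, τ = 186 × 0.46 = 85.56 N·m counterclockwise.
Lamp: 9.29 × 10 = 92.9 N down at 2.65 m → arm 3.35 m, τ = 92.9 × 3.35 = 311.2 N·m counterclockwise.
Bag of cement: 26.2 × 10 = 262 N down at 3.13 m → arm 2.87 m, τ = 262 × 2.87 = 751.9 N·m counterclockwise.
Net moment of the loads = 1704 N·m counterclockwise.
The upward force F acts at a point 1.88 m from the left end, arm 4.12 m, giving F × 4.12 clockwise.
Balancing moments: F × 4.12 = 1704, giving F = 1704 / 4.12 = 414 N.

F ≈ 414 N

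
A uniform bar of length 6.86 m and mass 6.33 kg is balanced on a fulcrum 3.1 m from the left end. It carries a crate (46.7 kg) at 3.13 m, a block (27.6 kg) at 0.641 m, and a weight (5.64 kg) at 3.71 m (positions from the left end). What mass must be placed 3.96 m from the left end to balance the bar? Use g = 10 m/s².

Take moments about the fulcrum (at 3.1 m from the left end).
Beam weight: 6.33 × 10 = 63.3 N down at 3.43 m → arm 0.33 m, τ = 63.3 × 0.33 = 20.89 N·m clockwise.
Crate: 46.7 × 10 = 467 N down at 3.13 m → arm 0.03 m, τ = 467 × 0.03 = 14.01 N·m clockwise.
Block: 27.6 × 10 = 276 N down at 0.641 m → arm 2.459 m, τ = 276 × 2.459 = 678.7 N·m counterclockwise.
Weight: 5.64 × 10 = 56.4 N down at 3.71 m → arm 0.61 m, τ = 56.4 × 0.61 = 34.4 N·m clockwise.
Net moment of known loads = 609.4 N·m counterclockwise.
An unknown mass m at 3.96 m has arm 0.86 m; its moment is m·g·0.86 clockwise.
For rotational equilibrium, m × 10 × 0.86 = 609.4, so m = 609.4 / (10 × 0.86) = 70.9 kg.

m ≈ 70.9 kg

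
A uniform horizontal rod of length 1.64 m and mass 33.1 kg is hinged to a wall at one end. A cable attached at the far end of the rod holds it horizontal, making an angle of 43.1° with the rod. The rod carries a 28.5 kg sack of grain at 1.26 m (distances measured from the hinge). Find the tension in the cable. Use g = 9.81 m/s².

T ≈ 552 N

Choose the hinge as the axis so the unknown hinge reaction has zero arm there.
Beam weight: 33.1 × 9.81 = 324.7 N down at 0.82 m → arm 0.82 m, τ = 324.7 × 0.82 = 266.3 N·m clockwise.
Sack of grain: 28.5 × 9.81 = 279.6 N down at 1.26 m → arm 1.26 m, τ = 279.6 × 1.26 = 352.3 N·m clockwise.
Total clockwise load moment = 618.6 N·m.
The cable tension T acts at 1.64 m; only its component perpendicular to the rod, T sinθ, produces torque. sin 43.1° = 0.6833.
Balancing moments: T × 1.64 × 0.6833 = 618.6, giving T = 618.6 / 1.121 = 552 N.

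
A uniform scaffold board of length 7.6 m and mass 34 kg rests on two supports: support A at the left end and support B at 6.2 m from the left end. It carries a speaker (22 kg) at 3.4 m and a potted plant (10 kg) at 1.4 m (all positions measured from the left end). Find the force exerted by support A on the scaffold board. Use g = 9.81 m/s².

Sum moments about support B (its reaction then has zero moment arm).
Beam weight: 34 × 9.81 = 333.5 N down at 3.8 m → arm 2.4 m, τ = 333.5 × 2.4 = 800.4 N·m counterclockwise.
Speaker: 22 × 9.81 = 215.8 N down at 3.4 m → arm 2.8 m, τ = 215.8 × 2.8 = 604.2 N·m counterclockwise.
Potted plant: 10 × 9.81 = 98.1 N down at 1.4 m → arm 4.8 m, τ = 98.1 × 4.8 = 470.9 N·m counterclockwise.
Net load moment about support B = 1876 N·m counterclockwise.
Reaction R at support A is upward at 0 m, arm 6.2 m → moment R × 6.2 clockwise.
Balancing moments: R × 6.2 = 1876, giving R = 303 N.

R_A ≈ 303 N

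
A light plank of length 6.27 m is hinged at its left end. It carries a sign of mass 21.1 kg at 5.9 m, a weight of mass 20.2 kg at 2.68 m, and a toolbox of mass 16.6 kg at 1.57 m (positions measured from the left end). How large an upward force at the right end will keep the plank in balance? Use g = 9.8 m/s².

F ≈ 320 N

Sum moments about the left end (the unknown pivot reaction has zero arm there).
Sign: 21.1 × 9.8 = 206.8 N down at 5.9 m → arm 5.9 m, τ = 206.8 × 5.9 = 1220 N·m clockwise.
Weight: 20.2 × 9.8 = 198 N down at 2.68 m → arm 2.68 m, τ = 198 × 2.68 = 530.6 N·m clockwise.
Toolbox: 16.6 × 9.8 = 162.7 N down at 1.57 m → arm 1.57 m, τ = 162.7 × 1.57 = 255.4 N·m clockwise.
Net moment of the loads = 2006 N·m clockwise.
The upward force F acts at the right end, arm 6.27 m, giving F × 6.27 counterclockwise.
Balancing moments: F × 6.27 = 2006, giving F = 2006 / 6.27 = 320 N.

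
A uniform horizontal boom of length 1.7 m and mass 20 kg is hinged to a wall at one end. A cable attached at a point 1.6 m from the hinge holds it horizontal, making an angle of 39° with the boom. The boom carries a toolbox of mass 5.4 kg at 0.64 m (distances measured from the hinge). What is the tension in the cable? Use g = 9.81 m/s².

T ≈ 199 N

Sum moments about the hinge (the unknown hinge reaction has zero arm there).
Beam weight: 20 × 9.81 = 196.2 N down at 0.85 m → arm 0.85 m, τ = 196.2 × 0.85 = 166.8 N·m clockwise.
Toolbox: 5.4 × 9.81 = 52.97 N down at 0.64 m → arm 0.64 m, τ = 52.97 × 0.64 = 33.9 N·m clockwise.
Total clockwise load moment = 200.7 N·m.
The cable tension T acts at 1.6 m; only its component perpendicular to the boom, T sinθ, produces torque. sin 39° = 0.6293.
Στ = 0 ⇒ T × 1.6 × 0.6293 = 200.7 ⇒ T = 200.7 / 1.007 = 199 N.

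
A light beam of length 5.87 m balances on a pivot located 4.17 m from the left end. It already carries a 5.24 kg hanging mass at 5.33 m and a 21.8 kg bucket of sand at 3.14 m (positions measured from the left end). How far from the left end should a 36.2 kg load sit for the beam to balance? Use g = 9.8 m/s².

x ≈ 4.62 m from the left end

Take moments about the pivot (at 4.17 m from the left end).
Hanging mass: 5.24 × 9.8 = 51.35 N down at 5.33 m → arm 1.16 m, τ = 51.35 × 1.16 = 59.57 N·m clockwise.
Bucket of sand: 21.8 × 9.8 = 213.6 N down at 3.14 m → arm 1.03 m, τ = 213.6 × 1.03 = 220 N·m counterclockwise.
Net moment of existing loads = 160.4 N·m counterclockwise.
The load weighs 36.2 × 9.8 = 354.8 N and must supply an equal clockwise moment, so its lever arm about the pivot is 160.4 / 354.8 = 0.452 m.
That puts it at 4.17 + 0.452 = 4.62 m from the left end.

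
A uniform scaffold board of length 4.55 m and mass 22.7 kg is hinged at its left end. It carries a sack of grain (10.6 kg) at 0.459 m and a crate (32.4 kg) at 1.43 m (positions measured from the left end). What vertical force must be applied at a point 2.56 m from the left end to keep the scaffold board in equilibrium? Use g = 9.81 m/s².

F ≈ 394 N

Taking torques about the left end:
Beam weight: 22.7 × 9.81 = 222.7 N down at 2.275 m → arm 2.275 m, τ = 222.7 × 2.275 = 506.6 N·m clockwise.
Sack of grain: 10.6 × 9.81 = 104 N down at 0.459 m → arm 0.459 m, τ = 104 × 0.459 = 47.74 N·m clockwise.
Crate: 32.4 × 9.81 = 317.8 N down at 1.43 m → arm 1.43 m, τ = 317.8 × 1.43 = 454.5 N·m clockwise.
Net moment of the loads = 1009 N·m clockwise.
The upward force F acts at a point 2.56 m from the left end, arm 2.56 m, giving F × 2.56 counterclockwise.
Balancing moments: F × 2.56 = 1009, giving F = 1009 / 2.56 = 394 N.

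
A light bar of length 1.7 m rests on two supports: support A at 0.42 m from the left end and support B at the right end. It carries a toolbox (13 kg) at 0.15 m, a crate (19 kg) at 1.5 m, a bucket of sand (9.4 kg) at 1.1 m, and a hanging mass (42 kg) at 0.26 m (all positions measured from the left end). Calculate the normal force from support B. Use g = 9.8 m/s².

R_B ≈ 128 N

Sum moments about support A (its reaction then has zero moment arm).
Toolbox: 13 × 9.8 = 127.4 N down at 0.15 m → arm 0.27 m, τ = 127.4 × 0.27 = 34.4 N·m counterclockwise.
Crate: 19 × 9.8 = 186.2 N down at 1.5 m → arm 1.08 m, τ = 186.2 × 1.08 = 201.1 N·m clockwise.
Bucket of sand: 9.4 × 9.8 = 92.12 N down at 1.1 m → arm 0.68 m, τ = 92.12 × 0.68 = 62.64 N·m clockwise.
Hanging mass: 42 × 9.8 = 411.6 N down at 0.26 m → arm 0.16 m, τ = 411.6 × 0.16 = 65.86 N·m counterclockwise.
Net load moment about support A = 163.5 N·m clockwise.
Reaction R at support B is upward at 1.7 m, arm 1.28 m → moment R × 1.28 counterclockwise.
Setting net torque to zero: R × 1.28 = 163.5 → R = 128 N.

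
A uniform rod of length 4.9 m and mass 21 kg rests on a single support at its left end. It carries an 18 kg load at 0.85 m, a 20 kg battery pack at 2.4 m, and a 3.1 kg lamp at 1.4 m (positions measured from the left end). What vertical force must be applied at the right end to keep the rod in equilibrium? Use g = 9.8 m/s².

Take moments about the left end.
Beam weight: 21 × 9.8 = 205.8 N down at 2.45 m → arm 2.45 m, τ = 205.8 × 2.45 = 504.2 N·m clockwise.
Load: 18 × 9.8 = 176.4 N down at 0.85 m → arm 0.85 m, τ = 176.4 × 0.85 = 149.9 N·m clockwise.
Battery pack: 20 × 9.8 = 196 N down at 2.4 m → arm 2.4 m, τ = 196 × 2.4 = 470.4 N·m clockwise.
Lamp: 3.1 × 9.8 = 30.38 N down at 1.4 m → arm 1.4 m, τ = 30.38 × 1.4 = 42.53 N·m clockwise.
Net moment of the loads = 1167 N·m clockwise.
The upward force F acts at the right end, arm 4.9 m, giving F × 4.9 counterclockwise.
For rotational equilibrium, F × 4.9 = 1167, so F = 1167 / 4.9 = 238 N.

F ≈ 238 N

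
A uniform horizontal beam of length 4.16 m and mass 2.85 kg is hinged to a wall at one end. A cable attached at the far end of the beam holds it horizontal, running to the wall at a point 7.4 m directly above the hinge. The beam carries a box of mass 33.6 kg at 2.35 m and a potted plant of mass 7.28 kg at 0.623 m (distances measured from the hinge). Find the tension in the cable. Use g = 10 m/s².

T ≈ 247 N

Take moments about the hinge.
Beam weight: 2.85 × 10 = 28.5 N down at 2.08 m → arm 2.08 m, τ = 28.5 × 2.08 = 59.28 N·m clockwise.
Box: 33.6 × 10 = 336 N down at 2.35 m → arm 2.35 m, τ = 336 × 2.35 = 789.6 N·m clockwise.
Potted plant: 7.28 × 10 = 72.8 N down at 0.623 m → arm 0.623 m, τ = 72.8 × 0.623 = 45.35 N·m clockwise.
Total clockwise load moment = 894.2 N·m.
The cable tension T acts at 4.16 m; only its component perpendicular to the beam, T sinθ, produces torque. sinθ = h/√(h²+d²) = 7.4/√(7.4²+4.16²) = 0.8717.
Setting net torque to zero: T × 4.16 × 0.8717 = 894.2 → T = 894.2 / 3.626 = 247 N.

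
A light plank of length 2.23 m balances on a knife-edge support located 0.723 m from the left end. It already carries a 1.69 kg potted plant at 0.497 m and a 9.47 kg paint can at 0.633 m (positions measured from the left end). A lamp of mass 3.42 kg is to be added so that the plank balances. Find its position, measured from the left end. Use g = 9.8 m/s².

About the knife-edge support (at 0.723 m from the left end):
Potted plant: 1.69 × 9.8 = 16.56 N down at 0.497 m → arm 0.226 m, τ = 16.56 × 0.226 = 3.743 N·m counterclockwise.
Paint can: 9.47 × 9.8 = 92.81 N down at 0.633 m → arm 0.09 m, τ = 92.81 × 0.09 = 8.353 N·m counterclockwise.
Net moment of existing loads = 12.1 N·m counterclockwise.
The lamp weighs 3.42 × 9.8 = 33.52 N and must supply an equal clockwise moment, so its lever arm about the knife-edge support is 12.1 / 33.52 = 0.361 m.
That puts it at 0.723 + 0.361 = 1.08 m from the left end.

x ≈ 1.08 m from the left end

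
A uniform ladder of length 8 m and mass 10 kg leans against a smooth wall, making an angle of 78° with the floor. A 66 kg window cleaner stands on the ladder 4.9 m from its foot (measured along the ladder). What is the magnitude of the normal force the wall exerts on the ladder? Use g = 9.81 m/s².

Choose the foot of the ladder as the axis so the floor normal and friction both act there and drop out.
Ladder weight 10×9.81 = 98.1 N acts at 4 m along the ladder; its horizontal arm is 4·cos78° = 0.8316 m → τ = 81.58 N·m clockwise.
Window cleaner: 66×9.81 = 647.5 N at 4.9 m → arm 1.019 m → τ = 659.8 N·m clockwise.
Wall normal N acts horizontally at the top; its moment arm is the height L sinθ = 8·sin78° = 7.825 m, counterclockwise.
Balancing moments: N × 7.825 = 741.4, giving N = 94.7 N.

N_wall ≈ 94.7 N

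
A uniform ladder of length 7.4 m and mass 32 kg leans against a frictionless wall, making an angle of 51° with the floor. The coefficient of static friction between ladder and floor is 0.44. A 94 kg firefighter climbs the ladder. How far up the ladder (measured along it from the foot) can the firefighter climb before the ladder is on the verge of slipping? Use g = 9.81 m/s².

About the foot of the ladder:
Ladder weight 32×9.81 = 313.9 N acts at 3.7 m along the ladder; its horizontal arm is 3.7·cos51° = 2.328 m → τ = 730.8 N·m clockwise.
Firefighter weight 94×9.81 = 922.1 N at distance d → arm d·cos51° → τ = 922.1·d·0.6293 clockwise.
Wall normal N at the top has arm L sinθ = 5.751 m counterclockwise, so Στ = 0 gives N·5.751 = 730.8 + 580.3·d.
ΣFy = 0 ⇒ N_floor = 1236 N, so the maximum friction is μ_s·N_floor = 0.44×1236 = 543.8 N. ΣFx = 0 ⇒ N_wall = f, so at the slipping point N = 543.8 N.
Substituting: 543.8×5.751 = 730.8 + 580.3·d ⇒ d = (3127 − 730.8) / 580.3 = 4.13 m.

d ≈ 4.13 m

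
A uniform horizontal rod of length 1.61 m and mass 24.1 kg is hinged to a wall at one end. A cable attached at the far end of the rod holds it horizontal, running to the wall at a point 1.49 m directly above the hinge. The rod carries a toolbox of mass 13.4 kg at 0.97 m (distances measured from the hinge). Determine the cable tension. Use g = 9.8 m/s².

Choose the hinge as the axis so the unknown hinge reaction has zero arm there.
Beam weight: 24.1 × 9.8 = 236.2 N down at 0.805 m → arm 0.805 m, τ = 236.2 × 0.805 = 190.1 N·m clockwise.
Toolbox: 13.4 × 9.8 = 131.3 N down at 0.97 m → arm 0.97 m, τ = 131.3 × 0.97 = 127.4 N·m clockwise.
Total clockwise load moment = 317.5 N·m.
The cable tension T acts at 1.61 m; only its component perpendicular to the rod, T sinθ, produces torque. sinθ = h/√(h²+d²) = 1.49/√(1.49²+1.61²) = 0.6792.
For rotational equilibrium, T × 1.61 × 0.6792 = 317.5, so T = 317.5 / 1.094 = 290 N.

T ≈ 290 N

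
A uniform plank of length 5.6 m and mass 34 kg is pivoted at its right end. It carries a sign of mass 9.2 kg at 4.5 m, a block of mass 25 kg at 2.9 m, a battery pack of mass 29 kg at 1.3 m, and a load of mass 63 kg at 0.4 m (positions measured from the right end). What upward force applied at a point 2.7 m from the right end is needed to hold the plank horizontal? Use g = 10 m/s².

Take moments about the right end.
Beam weight: 34 × 10 = 340 N down at 2.8 m → arm 2.8 m, τ = 340 × 2.8 = 952 N·m counterclockwise.
Sign: 9.2 × 10 = 92 N down at 4.5 m → arm 4.5 m, τ = 92 × 4.5 = 414 N·m counterclockwise.
Block: 25 × 10 = 250 N down at 2.9 m → arm 2.9 m, τ = 250 × 2.9 = 725 N·m counterclockwise.
Battery pack: 29 × 10 = 290 N down at 1.3 m → arm 1.3 m, τ = 290 × 1.3 = 377 N·m counterclockwise.
Load: 63 × 10 = 630 N down at 0.4 m → arm 0.4 m, τ = 630 × 0.4 = 252 N·m counterclockwise.
Net moment of the loads = 2720 N·m counterclockwise.
The upward force F acts at a point 2.7 m from the right end, arm 2.7 m, giving F × 2.7 clockwise.
Setting net torque to zero: F × 2.7 = 2720 → F = 2720 / 2.7 = 1010 N.

F ≈ 1010 N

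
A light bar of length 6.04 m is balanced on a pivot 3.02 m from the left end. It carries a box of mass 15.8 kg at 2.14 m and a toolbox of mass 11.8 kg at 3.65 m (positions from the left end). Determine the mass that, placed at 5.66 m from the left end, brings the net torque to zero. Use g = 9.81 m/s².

m ≈ 2.45 kg

Take moments about the pivot (at 3.02 m from the left end).
Box: 15.8 × 9.81 = 155 N down at 2.14 m → arm 0.88 m, τ = 155 × 0.88 = 136.4 N·m counterclockwise.
Toolbox: 11.8 × 9.81 = 115.8 N down at 3.65 m → arm 0.63 m, τ = 115.8 × 0.63 = 72.95 N·m clockwise.
Net moment of known loads = 63.45 N·m counterclockwise.
An unknown mass m at 5.66 m has arm 2.64 m; its moment is m·g·2.64 clockwise.
For rotational equilibrium, m × 9.81 × 2.64 = 63.45, so m = 63.45 / (9.81 × 2.64) = 2.45 kg.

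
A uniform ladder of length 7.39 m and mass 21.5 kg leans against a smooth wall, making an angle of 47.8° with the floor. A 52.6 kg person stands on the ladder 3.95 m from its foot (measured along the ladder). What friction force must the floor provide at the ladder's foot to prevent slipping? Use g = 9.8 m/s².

f ≈ 345 N

Taking torques about the foot of the ladder:
Ladder weight 21.5×9.8 = 210.7 N acts at 3.695 m along the ladder; its horizontal arm is 3.695·cos47.8° = 2.482 m → τ = 523 N·m clockwise.
Person: 52.6×9.8 = 515.5 N at 3.95 m → arm 2.653 m → τ = 1368 N·m clockwise.
Wall normal N acts horizontally at the top; its moment arm is the height L sinθ = 7.39·sin47.8° = 5.475 m, counterclockwise.
Balancing moments: N × 5.475 = 1891, giving N = 345 N.
ΣFx = 0: friction at the foot balances the wall's push, so f = N_wall = 345 N.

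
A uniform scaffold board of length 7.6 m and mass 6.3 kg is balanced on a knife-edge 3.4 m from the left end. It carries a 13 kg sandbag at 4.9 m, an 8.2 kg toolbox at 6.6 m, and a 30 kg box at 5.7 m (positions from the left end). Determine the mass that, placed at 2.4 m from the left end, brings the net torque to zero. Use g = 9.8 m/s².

m ≈ 117 kg

Taking torques about the knife-edge (at 3.4 m from the left end):
Beam weight: 6.3 × 9.8 = 61.74 N down at 3.8 m → arm 0.4 m, τ = 61.74 × 0.4 = 24.7 N·m clockwise.
Sandbag: 13 × 9.8 = 127.4 N down at 4.9 m → arm 1.5 m, τ = 127.4 × 1.5 = 191.1 N·m clockwise.
Toolbox: 8.2 × 9.8 = 80.36 N down at 6.6 m → arm 3.2 m, τ = 80.36 × 3.2 = 257.2 N·m clockwise.
Box: 30 × 9.8 = 294 N down at 5.7 m → arm 2.3 m, τ = 294 × 2.3 = 676.2 N·m clockwise.
Net moment of known loads = 1149 N·m clockwise.
An unknown mass m at 2.4 m has arm 1 m; its moment is m·g·1 counterclockwise.
Setting net torque to zero: m × 9.8 × 1 = 1149 → m = 1149 / (9.8 × 1) = 117 kg.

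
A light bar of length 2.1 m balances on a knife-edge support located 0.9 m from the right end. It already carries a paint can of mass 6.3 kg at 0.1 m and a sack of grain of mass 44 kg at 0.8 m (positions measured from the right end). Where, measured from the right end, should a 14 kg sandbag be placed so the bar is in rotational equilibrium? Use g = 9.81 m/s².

x ≈ 1.57 m from the right end

Taking torques about the knife-edge support (at 0.9 m from the right end):
Paint can: 6.3 × 9.81 = 61.8 N down at 0.1 m → arm 0.8 m, τ = 61.8 × 0.8 = 49.44 N·m clockwise.
Sack of grain: 44 × 9.81 = 431.6 N down at 0.8 m → arm 0.1 m, τ = 431.6 × 0.1 = 43.16 N·m clockwise.
Net moment of existing loads = 92.6 N·m clockwise.
The sandbag weighs 14 × 9.81 = 137.3 N and must supply an equal counterclockwise moment, so its lever arm about the knife-edge support is 92.6 / 137.3 = 0.674 m.
That puts it at 0.9 + 0.674 = 1.57 m from the right end.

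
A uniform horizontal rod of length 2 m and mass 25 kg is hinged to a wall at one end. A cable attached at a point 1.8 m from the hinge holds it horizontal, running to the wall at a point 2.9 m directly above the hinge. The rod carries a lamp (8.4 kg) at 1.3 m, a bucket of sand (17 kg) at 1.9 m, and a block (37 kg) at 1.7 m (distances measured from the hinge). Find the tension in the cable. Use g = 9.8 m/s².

T ≈ 840 N

Take moments about the hinge.
Beam weight: 25 × 9.8 = 245 N down at 1 m → arm 1 m, τ = 245 × 1 = 245 N·m clockwise.
Lamp: 8.4 × 9.8 = 82.32 N down at 1.3 m → arm 1.3 m, τ = 82.32 × 1.3 = 107 N·m clockwise.
Bucket of sand: 17 × 9.8 = 166.6 N down at 1.9 m → arm 1.9 m, τ = 166.6 × 1.9 = 316.5 N·m clockwise.
Block: 37 × 9.8 = 362.6 N down at 1.7 m → arm 1.7 m, τ = 362.6 × 1.7 = 616.4 N·m clockwise.
Total clockwise load moment = 1285 N·m.
The cable tension T acts at 1.8 m; only its component perpendicular to the rod, T sinθ, produces torque. sinθ = h/√(h²+d²) = 2.9/√(2.9²+1.8²) = 0.8496.
For rotational equilibrium, T × 1.8 × 0.8496 = 1285, so T = 1285 / 1.529 = 840 N.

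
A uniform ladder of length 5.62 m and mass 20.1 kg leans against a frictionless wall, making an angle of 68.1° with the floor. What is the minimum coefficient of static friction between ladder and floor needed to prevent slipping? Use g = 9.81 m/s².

Take moments about the foot of the ladder.
Ladder weight 20.1×9.81 = 197.2 N acts at 2.81 m along the ladder; its horizontal arm is 2.81·cos68.1° = 1.048 m → τ = 206.7 N·m clockwise.
Wall normal N acts horizontally at the top; its moment arm is the height L sinθ = 5.62·sin68.1° = 5.214 m, counterclockwise.
Στ = 0 ⇒ N × 5.214 = 206.7 ⇒ N = 39.64 N.
ΣFx = 0 ⇒ f = N_wall = 39.64 N. ΣFy = 0 ⇒ N_floor = 197.2 N.
μ_min = f / N_floor = 39.64 / 197.2 = 0.201.

μ_min ≈ 0.201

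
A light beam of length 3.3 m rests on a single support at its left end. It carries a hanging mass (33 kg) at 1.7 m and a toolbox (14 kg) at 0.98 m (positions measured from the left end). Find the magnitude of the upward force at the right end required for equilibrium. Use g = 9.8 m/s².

About the left end:
Hanging mass: 33 × 9.8 = 323.4 N down at 1.7 m → arm 1.7 m, τ = 323.4 × 1.7 = 549.8 N·m clockwise.
Toolbox: 14 × 9.8 = 137.2 N down at 0.98 m → arm 0.98 m, τ = 137.2 × 0.98 = 134.5 N·m clockwise.
Net moment of the loads = 684.3 N·m clockwise.
The upward force F acts at the right end, arm 3.3 m, giving F × 3.3 counterclockwise.
For rotational equilibrium, F × 3.3 = 684.3, so F = 684.3 / 3.3 = 207 N.

F ≈ 207 N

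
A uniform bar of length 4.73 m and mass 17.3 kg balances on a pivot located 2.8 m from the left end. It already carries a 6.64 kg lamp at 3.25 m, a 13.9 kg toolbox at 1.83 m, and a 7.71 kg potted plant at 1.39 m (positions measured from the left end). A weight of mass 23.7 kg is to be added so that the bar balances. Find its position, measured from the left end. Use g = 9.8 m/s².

x ≈ 4.02 m from the left end

Taking torques about the pivot (at 2.8 m from the left end):
Beam weight: 17.3 × 9.8 = 169.5 N down at 2.365 m → arm 0.435 m, τ = 169.5 × 0.435 = 73.73 N·m counterclockwise.
Lamp: 6.64 × 9.8 = 65.07 N down at 3.25 m → arm 0.45 m, τ = 65.07 × 0.45 = 29.28 N·m clockwise.
Toolbox: 13.9 × 9.8 = 136.2 N down at 1.83 m → arm 0.97 m, τ = 136.2 × 0.97 = 132.1 N·m counterclockwise.
Potted plant: 7.71 × 9.8 = 75.56 N down at 1.39 m → arm 1.41 m, τ = 75.56 × 1.41 = 106.5 N·m counterclockwise.
Net moment of existing loads = 283.1 N·m counterclockwise.
The weight weighs 23.7 × 9.8 = 232.3 N and must supply an equal clockwise moment, so its lever arm about the pivot is 283.1 / 232.3 = 1.22 m.
That puts it at 2.8 + 1.22 = 4.02 m from the left end.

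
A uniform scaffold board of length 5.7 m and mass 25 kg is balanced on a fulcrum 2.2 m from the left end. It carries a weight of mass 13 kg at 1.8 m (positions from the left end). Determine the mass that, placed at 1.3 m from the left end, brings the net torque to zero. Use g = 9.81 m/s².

m ≈ 12.3 kg

About the fulcrum (at 2.2 m from the left end):
Beam weight: 25 × 9.81 = 245.2 N down at 2.85 m → arm 0.65 m, τ = 245.2 × 0.65 = 159.4 N·m clockwise.
Weight: 13 × 9.81 = 127.5 N down at 1.8 m → arm 0.4 m, τ = 127.5 × 0.4 = 51 N·m counterclockwise.
Net moment of known loads = 108.4 N·m clockwise.
An unknown mass m at 1.3 m has arm 0.9 m; its moment is m·g·0.9 counterclockwise.
Balancing moments: m × 9.81 × 0.9 = 108.4, giving m = 108.4 / (9.81 × 0.9) = 12.3 kg.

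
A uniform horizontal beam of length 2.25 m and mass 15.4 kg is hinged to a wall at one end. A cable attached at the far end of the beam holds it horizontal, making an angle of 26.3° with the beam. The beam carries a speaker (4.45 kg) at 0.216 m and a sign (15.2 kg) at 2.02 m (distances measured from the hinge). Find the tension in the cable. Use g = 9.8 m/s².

T ≈ 482 N

Sum moments about the hinge (the unknown hinge reaction has zero arm there).
Beam weight: 15.4 × 9.8 = 150.9 N down at 1.125 m → arm 1.125 m, τ = 150.9 × 1.125 = 169.8 N·m clockwise.
Speaker: 4.45 × 9.8 = 43.61 N down at 0.216 m → arm 0.216 m, τ = 43.61 × 0.216 = 9.42 N·m clockwise.
Sign: 15.2 × 9.8 = 149 N down at 2.02 m → arm 2.02 m, τ = 149 × 2.02 = 301 N·m clockwise.
Total clockwise load moment = 480.2 N·m.
The cable tension T acts at 2.25 m; only its component perpendicular to the beam, T sinθ, produces torque. sin 26.3° = 0.4431.
Στ = 0 ⇒ T × 2.25 × 0.4431 = 480.2 ⇒ T = 480.2 / 0.997 = 482 N.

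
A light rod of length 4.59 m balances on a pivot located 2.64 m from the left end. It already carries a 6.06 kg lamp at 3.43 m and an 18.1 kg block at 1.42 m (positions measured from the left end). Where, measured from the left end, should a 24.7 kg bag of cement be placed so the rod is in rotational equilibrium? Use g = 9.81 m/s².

x ≈ 3.34 m from the left end

Sum moments about the pivot (at 2.64 m from the left end) (the support reaction has zero arm there).
Lamp: 6.06 × 9.81 = 59.45 N down at 3.43 m → arm 0.79 m, τ = 59.45 × 0.79 = 46.97 N·m clockwise.
Block: 18.1 × 9.81 = 177.6 N down at 1.42 m → arm 1.22 m, τ = 177.6 × 1.22 = 216.7 N·m counterclockwise.
Net moment of existing loads = 169.7 N·m counterclockwise.
The bag of cement weighs 24.7 × 9.81 = 242.3 N and must supply an equal clockwise moment, so its lever arm about the pivot is 169.7 / 242.3 = 0.7 m.
That puts it at 2.64 + 0.7 = 3.34 m from the left end.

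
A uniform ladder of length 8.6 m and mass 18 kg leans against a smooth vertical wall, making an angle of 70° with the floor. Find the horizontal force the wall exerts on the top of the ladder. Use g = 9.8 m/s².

N_wall ≈ 32.1 N

Take moments about the foot of the ladder.
Ladder weight 18×9.8 = 176.4 N acts at 4.3 m along the ladder; its horizontal arm is 4.3·cos70° = 1.471 m → τ = 259.5 N·m clockwise.
Wall normal N acts horizontally at the top; its moment arm is the height L sinθ = 8.6·sin70° = 8.081 m, counterclockwise.
Στ = 0 ⇒ N × 8.081 = 259.5 ⇒ N = 32.1 N.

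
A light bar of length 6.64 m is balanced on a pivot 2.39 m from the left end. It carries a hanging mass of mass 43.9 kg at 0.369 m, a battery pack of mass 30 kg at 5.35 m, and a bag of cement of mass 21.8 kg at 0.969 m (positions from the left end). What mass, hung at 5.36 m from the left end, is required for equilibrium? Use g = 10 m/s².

Take moments about the pivot (at 2.39 m from the left end).
Hanging mass: 43.9 × 10 = 439 N down at 0.369 m → arm 2.021 m, τ = 439 × 2.021 = 887.2 N·m counterclockwise.
Battery pack: 30 × 10 = 300 N down at 5.35 m → arm 2.96 m, τ = 300 × 2.96 = 888 N·m clockwise.
Bag of cement: 21.8 × 10 = 218 N down at 0.969 m → arm 1.421 m, τ = 218 × 1.421 = 309.8 N·m counterclockwise.
Net moment of known loads = 309 N·m counterclockwise.
An unknown mass m at 5.36 m has arm 2.97 m; its moment is m·g·2.97 clockwise.
Setting net torque to zero: m × 10 × 2.97 = 309 → m = 309 / (10 × 2.97) = 10.4 kg.

m ≈ 10.4 kg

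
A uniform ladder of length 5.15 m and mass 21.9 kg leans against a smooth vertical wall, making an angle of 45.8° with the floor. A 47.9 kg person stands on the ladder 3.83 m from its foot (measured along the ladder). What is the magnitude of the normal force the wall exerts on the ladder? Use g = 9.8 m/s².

Sum moments about the foot of the ladder (the floor normal and friction both act there and drop out).
Ladder weight 21.9×9.8 = 214.6 N acts at 2.575 m along the ladder; its horizontal arm is 2.575·cos45.8° = 1.795 m → τ = 385.2 N·m clockwise.
Person: 47.9×9.8 = 469.4 N at 3.83 m → arm 2.67 m → τ = 1253 N·m clockwise.
Wall normal N acts horizontally at the top; its moment arm is the height L sinθ = 5.15·sin45.8° = 3.692 m, counterclockwise.
Setting net torque to zero: N × 3.692 = 1638 → N = 444 N.

N_wall ≈ 444 N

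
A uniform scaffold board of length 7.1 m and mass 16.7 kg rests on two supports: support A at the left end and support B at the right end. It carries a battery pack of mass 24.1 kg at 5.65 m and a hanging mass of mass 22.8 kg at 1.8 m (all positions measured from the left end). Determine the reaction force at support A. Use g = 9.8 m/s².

R_A ≈ 297 N

Taking torques about support B:
Beam weight: 16.7 × 9.8 = 163.7 N down at 3.55 m → arm 3.55 m, τ = 163.7 × 3.55 = 581.1 N·m counterclockwise.
Battery pack: 24.1 × 9.8 = 236.2 N down at 5.65 m → arm 1.45 m, τ = 236.2 × 1.45 = 342.5 N·m counterclockwise.
Hanging mass: 22.8 × 9.8 = 223.4 N down at 1.8 m → arm 5.3 m, τ = 223.4 × 5.3 = 1184 N·m counterclockwise.
Net load moment about support B = 2108 N·m counterclockwise.
Reaction R at support A is upward at 0 m, arm 7.1 m → moment R × 7.1 clockwise.
Στ = 0 ⇒ R × 7.1 = 2108 ⇒ R = 297 N.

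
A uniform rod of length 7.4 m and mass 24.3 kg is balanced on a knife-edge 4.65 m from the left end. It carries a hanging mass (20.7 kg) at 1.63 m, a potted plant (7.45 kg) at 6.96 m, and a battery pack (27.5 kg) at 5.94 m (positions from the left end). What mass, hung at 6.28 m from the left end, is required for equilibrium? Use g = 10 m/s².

m ≈ 20.2 kg

Sum moments about the knife-edge (at 4.65 m from the left end) (the support reaction has zero arm there).
Beam weight: 24.3 × 10 = 243 N down at 3.7 m → arm 0.95 m, τ = 243 × 0.95 = 230.8 N·m counterclockwise.
Hanging mass: 20.7 × 10 = 207 N down at 1.63 m → arm 3.02 m, τ = 207 × 3.02 = 625.1 N·m counterclockwise.
Potted plant: 7.45 × 10 = 74.5 N down at 6.96 m → arm 2.31 m, τ = 74.5 × 2.31 = 172.1 N·m clockwise.
Battery pack: 27.5 × 10 = 275 N down at 5.94 m → arm 1.29 m, τ = 275 × 1.29 = 354.8 N·m clockwise.
Net moment of known loads = 329 N·m counterclockwise.
An unknown mass m at 6.28 m has arm 1.63 m; its moment is m·g·1.63 clockwise.
Balancing moments: m × 10 × 1.63 = 329, giving m = 329 / (10 × 1.63) = 20.2 kg.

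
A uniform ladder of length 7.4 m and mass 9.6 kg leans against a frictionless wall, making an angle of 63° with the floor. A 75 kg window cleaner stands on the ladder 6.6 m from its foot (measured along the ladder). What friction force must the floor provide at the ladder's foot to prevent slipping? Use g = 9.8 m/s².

f ≈ 358 N

Sum moments about the foot of the ladder (the floor normal and friction both act there and drop out).
Ladder weight 9.6×9.8 = 94.08 N acts at 3.7 m along the ladder; its horizontal arm is 3.7·cos63° = 1.68 m → τ = 158.1 N·m clockwise.
Window cleaner: 75×9.8 = 735 N at 6.6 m → arm 2.996 m → τ = 2202 N·m clockwise.
Wall normal N acts horizontally at the top; its moment arm is the height L sinθ = 7.4·sin63° = 6.593 m, counterclockwise.
Στ = 0 ⇒ N × 6.593 = 2360 ⇒ N = 358 N.
ΣFx = 0: friction at the foot balances the wall's push, so f = N_wall = 358 N.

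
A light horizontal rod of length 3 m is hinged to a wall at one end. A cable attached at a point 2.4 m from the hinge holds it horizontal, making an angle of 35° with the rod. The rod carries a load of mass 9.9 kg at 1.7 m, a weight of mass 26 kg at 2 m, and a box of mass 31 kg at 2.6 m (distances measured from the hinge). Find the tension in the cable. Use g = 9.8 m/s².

T ≈ 1060 N

Sum moments about the hinge (the unknown hinge reaction has zero arm there).
Load: 9.9 × 9.8 = 97.02 N down at 1.7 m → arm 1.7 m, τ = 97.02 × 1.7 = 164.9 N·m clockwise.
Weight: 26 × 9.8 = 254.8 N down at 2 m → arm 2 m, τ = 254.8 × 2 = 509.6 N·m clockwise.
Box: 31 × 9.8 = 303.8 N down at 2.6 m → arm 2.6 m, τ = 303.8 × 2.6 = 789.9 N·m clockwise.
Total clockwise load moment = 1464 N·m.
The cable tension T acts at 2.4 m; only its component perpendicular to the rod, T sinθ, produces torque. sin 35° = 0.5736.
For rotational equilibrium, T × 2.4 × 0.5736 = 1464, so T = 1464 / 1.377 = 1060 N.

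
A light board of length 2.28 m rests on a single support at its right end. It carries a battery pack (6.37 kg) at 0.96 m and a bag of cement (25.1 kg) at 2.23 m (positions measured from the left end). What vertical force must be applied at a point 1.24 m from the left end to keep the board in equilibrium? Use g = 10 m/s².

F ≈ 92.9 N

About the right end:
Battery pack: 6.37 × 10 = 63.7 N down at 0.96 m → arm 1.32 m, τ = 63.7 × 1.32 = 84.08 N·m counterclockwise.
Bag of cement: 25.1 × 10 = 251 N down at 2.23 m → arm 0.05 m, τ = 251 × 0.05 = 12.55 N·m counterclockwise.
Net moment of the loads = 96.63 N·m counterclockwise.
The upward force F acts at a point 1.24 m from the left end, arm 1.04 m, giving F × 1.04 clockwise.
Setting net torque to zero: F × 1.04 = 96.63 → F = 96.63 / 1.04 = 92.9 N.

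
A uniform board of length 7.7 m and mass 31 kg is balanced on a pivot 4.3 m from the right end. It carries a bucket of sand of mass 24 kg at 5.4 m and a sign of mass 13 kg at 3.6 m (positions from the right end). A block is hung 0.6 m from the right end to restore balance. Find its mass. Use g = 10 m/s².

Sum moments about the pivot (at 4.3 m from the right end) (the support reaction has zero arm there).
Beam weight: 31 × 10 = 310 N down at 3.85 m → arm 0.45 m, τ = 310 × 0.45 = 139.5 N·m clockwise.
Bucket of sand: 24 × 10 = 240 N down at 5.4 m → arm 1.1 m, τ = 240 × 1.1 = 264 N·m counterclockwise.
Sign: 13 × 10 = 130 N down at 3.6 m → arm 0.7 m, τ = 130 × 0.7 = 91 N·m clockwise.
Net moment of known loads = 33.5 N·m counterclockwise.
An unknown mass m at 0.6 m has arm 3.7 m; its moment is m·g·3.7 clockwise.
For rotational equilibrium, m × 10 × 3.7 = 33.5, so m = 33.5 / (10 × 3.7) = 0.905 kg.

m ≈ 0.905 kg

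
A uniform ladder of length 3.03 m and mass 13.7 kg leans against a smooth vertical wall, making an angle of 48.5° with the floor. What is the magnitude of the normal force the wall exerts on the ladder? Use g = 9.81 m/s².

About the foot of the ladder:
Ladder weight 13.7×9.81 = 134.4 N acts at 1.515 m along the ladder; its horizontal arm is 1.515·cos48.5° = 1.004 m → τ = 134.9 N·m clockwise.
Wall normal N acts horizontally at the top; its moment arm is the height L sinθ = 3.03·sin48.5° = 2.269 m, counterclockwise.
Balancing moments: N × 2.269 = 134.9, giving N = 59.5 N.

N_wall ≈ 59.5 N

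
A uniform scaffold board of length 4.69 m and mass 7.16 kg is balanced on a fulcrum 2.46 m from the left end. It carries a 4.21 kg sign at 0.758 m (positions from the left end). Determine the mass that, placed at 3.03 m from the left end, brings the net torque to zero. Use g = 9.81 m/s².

m ≈ 14 kg

Sum moments about the fulcrum (at 2.46 m from the left end) (the support reaction has zero arm there).
Beam weight: 7.16 × 9.81 = 70.24 N down at 2.345 m → arm 0.115 m, τ = 70.24 × 0.115 = 8.078 N·m counterclockwise.
Sign: 4.21 × 9.81 = 41.3 N down at 0.758 m → arm 1.702 m, τ = 41.3 × 1.702 = 70.29 N·m counterclockwise.
Net moment of known loads = 78.37 N·m counterclockwise.
An unknown mass m at 3.03 m has arm 0.57 m; its moment is m·g·0.57 clockwise.
For rotational equilibrium, m × 9.81 × 0.57 = 78.37, so m = 78.37 / (9.81 × 0.57) = 14 kg.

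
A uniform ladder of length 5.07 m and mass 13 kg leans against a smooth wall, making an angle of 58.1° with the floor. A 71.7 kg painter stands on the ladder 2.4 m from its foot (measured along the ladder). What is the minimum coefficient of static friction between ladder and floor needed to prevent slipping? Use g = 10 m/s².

Choose the foot of the ladder as the axis so the floor normal and friction both act there and drop out.
Ladder weight 13×10 = 130 N acts at 2.535 m along the ladder; its horizontal arm is 2.535·cos58.1° = 1.34 m → τ = 174.2 N·m clockwise.
Painter: 71.7×10 = 717 N at 2.4 m → arm 1.268 m → τ = 909.2 N·m clockwise.
Wall normal N acts horizontally at the top; its moment arm is the height L sinθ = 5.07·sin58.1° = 4.304 m, counterclockwise.
Setting net torque to zero: N × 4.304 = 1083 → N = 251.6 N.
ΣFx = 0 ⇒ f = N_wall = 251.6 N. ΣFy = 0 ⇒ N_floor = 847 N.
μ_min = f / N_floor = 251.6 / 847 = 0.297.

μ_min ≈ 0.297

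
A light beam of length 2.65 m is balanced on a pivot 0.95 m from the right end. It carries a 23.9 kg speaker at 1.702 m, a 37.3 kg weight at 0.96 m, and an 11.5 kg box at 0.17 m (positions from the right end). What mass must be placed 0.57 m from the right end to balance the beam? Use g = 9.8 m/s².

Taking torques about the pivot (at 0.95 m from the right end):
Speaker: 23.9 × 9.8 = 234.2 N down at 1.702 m → arm 0.752 m, τ = 234.2 × 0.752 = 176.1 N·m counterclockwise.
Weight: 37.3 × 9.8 = 365.5 N down at 0.96 m → arm 0.01 m, τ = 365.5 × 0.01 = 3.655 N·m counterclockwise.
Box: 11.5 × 9.8 = 112.7 N down at 0.17 m → arm 0.78 m, τ = 112.7 × 0.78 = 87.91 N·m clockwise.
Net moment of known loads = 91.84 N·m counterclockwise.
An unknown mass m at 0.57 m has arm 0.38 m; its moment is m·g·0.38 clockwise.
For rotational equilibrium, m × 9.8 × 0.38 = 91.84, so m = 91.84 / (9.8 × 0.38) = 24.7 kg.

m ≈ 24.7 kg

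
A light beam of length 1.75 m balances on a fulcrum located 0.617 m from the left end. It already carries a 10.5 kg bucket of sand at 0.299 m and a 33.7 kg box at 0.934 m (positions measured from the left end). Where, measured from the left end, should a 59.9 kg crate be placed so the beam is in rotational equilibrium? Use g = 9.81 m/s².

About the fulcrum (at 0.617 m from the left end):
Bucket of sand: 10.5 × 9.81 = 103 N down at 0.299 m → arm 0.318 m, τ = 103 × 0.318 = 32.75 N·m counterclockwise.
Box: 33.7 × 9.81 = 330.6 N down at 0.934 m → arm 0.317 m, τ = 330.6 × 0.317 = 104.8 N·m clockwise.
Net moment of existing loads = 72.05 N·m clockwise.
The crate weighs 59.9 × 9.81 = 587.6 N and must supply an equal counterclockwise moment, so its lever arm about the fulcrum is 72.05 / 587.6 = 0.123 m.
That puts it at 0.617 − 0.123 = 0.494 m from the left end.

x ≈ 0.494 m from the left end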